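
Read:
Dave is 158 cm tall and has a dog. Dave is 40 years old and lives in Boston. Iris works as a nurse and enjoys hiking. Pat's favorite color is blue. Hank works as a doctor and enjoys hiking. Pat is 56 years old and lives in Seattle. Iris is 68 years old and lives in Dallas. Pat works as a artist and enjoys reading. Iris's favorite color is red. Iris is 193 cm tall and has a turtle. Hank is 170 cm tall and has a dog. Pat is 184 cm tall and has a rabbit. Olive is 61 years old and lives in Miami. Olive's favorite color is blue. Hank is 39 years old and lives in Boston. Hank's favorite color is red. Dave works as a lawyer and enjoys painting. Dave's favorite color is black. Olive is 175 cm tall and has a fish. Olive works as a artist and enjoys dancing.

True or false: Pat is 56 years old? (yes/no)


Pat is actually 56. yes

yes


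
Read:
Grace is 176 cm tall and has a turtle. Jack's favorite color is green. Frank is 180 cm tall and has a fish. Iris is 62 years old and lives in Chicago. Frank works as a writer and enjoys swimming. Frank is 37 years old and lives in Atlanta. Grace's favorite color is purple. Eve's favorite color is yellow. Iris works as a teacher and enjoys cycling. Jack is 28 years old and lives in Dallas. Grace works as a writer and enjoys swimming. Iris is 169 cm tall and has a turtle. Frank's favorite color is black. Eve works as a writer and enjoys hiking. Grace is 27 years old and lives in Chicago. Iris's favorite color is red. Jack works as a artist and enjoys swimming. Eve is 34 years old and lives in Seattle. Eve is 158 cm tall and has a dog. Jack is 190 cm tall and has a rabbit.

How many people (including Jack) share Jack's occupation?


Jack is a artist. Count = 1

1


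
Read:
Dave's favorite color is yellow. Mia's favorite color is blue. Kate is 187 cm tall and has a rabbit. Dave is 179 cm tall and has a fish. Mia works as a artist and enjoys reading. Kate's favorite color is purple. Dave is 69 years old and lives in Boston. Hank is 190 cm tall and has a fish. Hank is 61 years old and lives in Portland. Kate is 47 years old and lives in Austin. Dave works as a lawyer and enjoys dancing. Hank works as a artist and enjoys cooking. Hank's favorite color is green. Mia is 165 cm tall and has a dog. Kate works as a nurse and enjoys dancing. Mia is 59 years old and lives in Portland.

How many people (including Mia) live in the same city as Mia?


Mia lives in Portland. Count = 2

2


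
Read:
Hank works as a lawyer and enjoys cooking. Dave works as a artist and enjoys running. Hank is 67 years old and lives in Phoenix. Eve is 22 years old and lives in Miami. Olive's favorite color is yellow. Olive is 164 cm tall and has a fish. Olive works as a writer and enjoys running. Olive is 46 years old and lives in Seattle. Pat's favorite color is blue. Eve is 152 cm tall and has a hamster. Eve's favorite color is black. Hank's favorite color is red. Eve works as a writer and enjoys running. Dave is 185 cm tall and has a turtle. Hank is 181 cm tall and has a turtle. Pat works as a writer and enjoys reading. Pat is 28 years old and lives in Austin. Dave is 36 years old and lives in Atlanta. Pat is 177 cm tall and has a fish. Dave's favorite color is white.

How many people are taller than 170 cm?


Taller than 170: 3

3


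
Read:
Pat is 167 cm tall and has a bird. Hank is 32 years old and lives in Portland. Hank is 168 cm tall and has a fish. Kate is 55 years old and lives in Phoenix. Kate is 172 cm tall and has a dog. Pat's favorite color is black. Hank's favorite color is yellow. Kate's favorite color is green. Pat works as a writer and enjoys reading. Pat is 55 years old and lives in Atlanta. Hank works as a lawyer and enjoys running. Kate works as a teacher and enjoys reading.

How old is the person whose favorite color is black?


Person with favorite color=black is Pat, age 55

55


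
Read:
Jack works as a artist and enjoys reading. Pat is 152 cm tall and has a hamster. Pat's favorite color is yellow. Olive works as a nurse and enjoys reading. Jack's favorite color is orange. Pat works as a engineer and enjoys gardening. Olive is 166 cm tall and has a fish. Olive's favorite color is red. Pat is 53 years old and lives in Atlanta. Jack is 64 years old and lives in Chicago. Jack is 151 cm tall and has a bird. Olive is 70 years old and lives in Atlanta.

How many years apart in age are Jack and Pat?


64 vs 53, diff = 11

11


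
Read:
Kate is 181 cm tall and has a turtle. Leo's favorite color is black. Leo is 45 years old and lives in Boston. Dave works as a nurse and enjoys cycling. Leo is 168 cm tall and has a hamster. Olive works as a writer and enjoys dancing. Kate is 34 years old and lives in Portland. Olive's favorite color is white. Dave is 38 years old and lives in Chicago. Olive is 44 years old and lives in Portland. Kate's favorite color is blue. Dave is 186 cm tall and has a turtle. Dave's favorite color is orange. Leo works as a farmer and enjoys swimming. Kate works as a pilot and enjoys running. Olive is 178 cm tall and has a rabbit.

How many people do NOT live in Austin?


Not in Austin: 4

4


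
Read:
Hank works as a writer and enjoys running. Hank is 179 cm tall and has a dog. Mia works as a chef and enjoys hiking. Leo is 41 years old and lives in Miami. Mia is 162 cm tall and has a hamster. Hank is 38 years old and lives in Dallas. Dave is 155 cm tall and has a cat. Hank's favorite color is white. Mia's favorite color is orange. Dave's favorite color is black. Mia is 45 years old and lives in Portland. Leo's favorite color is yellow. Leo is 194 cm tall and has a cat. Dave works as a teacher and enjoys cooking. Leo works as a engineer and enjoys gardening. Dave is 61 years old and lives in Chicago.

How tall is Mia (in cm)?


Mia is 162 cm tall

162


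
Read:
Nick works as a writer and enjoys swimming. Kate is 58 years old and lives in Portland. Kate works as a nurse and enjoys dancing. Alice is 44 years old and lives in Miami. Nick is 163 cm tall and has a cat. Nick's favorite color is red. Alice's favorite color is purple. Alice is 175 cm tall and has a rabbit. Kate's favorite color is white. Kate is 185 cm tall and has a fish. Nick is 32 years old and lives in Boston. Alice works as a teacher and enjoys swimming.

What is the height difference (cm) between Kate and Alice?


|185 - 175| = 10

10


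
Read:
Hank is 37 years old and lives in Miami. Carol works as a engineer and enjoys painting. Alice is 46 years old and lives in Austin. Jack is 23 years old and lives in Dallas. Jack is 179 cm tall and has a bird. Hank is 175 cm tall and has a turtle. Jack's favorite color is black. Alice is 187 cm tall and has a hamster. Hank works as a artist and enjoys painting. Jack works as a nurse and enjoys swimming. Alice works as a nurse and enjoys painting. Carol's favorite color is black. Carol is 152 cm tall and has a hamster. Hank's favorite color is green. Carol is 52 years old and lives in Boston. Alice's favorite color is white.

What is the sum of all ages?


52+37+46+23 = 158

158


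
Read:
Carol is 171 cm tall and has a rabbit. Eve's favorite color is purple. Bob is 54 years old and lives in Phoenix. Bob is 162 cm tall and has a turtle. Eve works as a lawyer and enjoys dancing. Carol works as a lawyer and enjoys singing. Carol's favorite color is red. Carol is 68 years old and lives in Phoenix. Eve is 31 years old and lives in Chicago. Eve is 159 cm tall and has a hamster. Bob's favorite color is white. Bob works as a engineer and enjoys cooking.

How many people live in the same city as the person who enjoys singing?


Person with hobby singing is Carol, city Phoenix. Count = 2

2


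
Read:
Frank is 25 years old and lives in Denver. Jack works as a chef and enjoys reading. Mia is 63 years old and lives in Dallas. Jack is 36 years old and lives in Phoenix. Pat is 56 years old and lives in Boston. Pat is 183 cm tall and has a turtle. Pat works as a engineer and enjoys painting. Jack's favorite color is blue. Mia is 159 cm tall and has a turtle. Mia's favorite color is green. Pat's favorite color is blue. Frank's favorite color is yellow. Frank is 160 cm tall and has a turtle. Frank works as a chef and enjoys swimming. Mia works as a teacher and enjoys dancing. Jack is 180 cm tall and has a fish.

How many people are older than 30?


Filter: 3

3


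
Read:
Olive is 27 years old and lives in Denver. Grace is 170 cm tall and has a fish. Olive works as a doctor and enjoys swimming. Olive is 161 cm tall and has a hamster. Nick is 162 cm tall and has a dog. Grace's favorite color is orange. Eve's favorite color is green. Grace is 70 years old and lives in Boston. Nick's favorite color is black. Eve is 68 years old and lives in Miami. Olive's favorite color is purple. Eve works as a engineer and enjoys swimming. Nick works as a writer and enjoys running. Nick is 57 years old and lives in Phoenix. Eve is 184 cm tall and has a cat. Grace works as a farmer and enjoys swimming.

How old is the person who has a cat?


Person with cat is Eve, age 68

68


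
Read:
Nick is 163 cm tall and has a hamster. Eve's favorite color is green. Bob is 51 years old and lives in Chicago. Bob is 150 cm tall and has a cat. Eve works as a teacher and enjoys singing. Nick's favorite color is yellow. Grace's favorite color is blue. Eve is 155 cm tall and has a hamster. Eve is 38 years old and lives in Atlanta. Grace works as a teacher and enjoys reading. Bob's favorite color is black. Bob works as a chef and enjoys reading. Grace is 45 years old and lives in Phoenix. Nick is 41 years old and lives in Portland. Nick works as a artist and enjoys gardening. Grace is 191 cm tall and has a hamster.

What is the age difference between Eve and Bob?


|38 - 51| = 13

13


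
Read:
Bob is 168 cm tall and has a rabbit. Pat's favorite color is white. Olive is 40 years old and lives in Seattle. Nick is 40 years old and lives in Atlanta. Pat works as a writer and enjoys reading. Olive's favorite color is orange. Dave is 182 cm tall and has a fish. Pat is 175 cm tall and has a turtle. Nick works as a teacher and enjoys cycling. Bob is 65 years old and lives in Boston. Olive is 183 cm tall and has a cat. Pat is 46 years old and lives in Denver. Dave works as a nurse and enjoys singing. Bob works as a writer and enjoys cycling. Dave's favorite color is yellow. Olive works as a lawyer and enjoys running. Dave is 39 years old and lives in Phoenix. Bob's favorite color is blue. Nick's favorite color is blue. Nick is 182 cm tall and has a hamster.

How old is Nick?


Nick is 40 years old

40


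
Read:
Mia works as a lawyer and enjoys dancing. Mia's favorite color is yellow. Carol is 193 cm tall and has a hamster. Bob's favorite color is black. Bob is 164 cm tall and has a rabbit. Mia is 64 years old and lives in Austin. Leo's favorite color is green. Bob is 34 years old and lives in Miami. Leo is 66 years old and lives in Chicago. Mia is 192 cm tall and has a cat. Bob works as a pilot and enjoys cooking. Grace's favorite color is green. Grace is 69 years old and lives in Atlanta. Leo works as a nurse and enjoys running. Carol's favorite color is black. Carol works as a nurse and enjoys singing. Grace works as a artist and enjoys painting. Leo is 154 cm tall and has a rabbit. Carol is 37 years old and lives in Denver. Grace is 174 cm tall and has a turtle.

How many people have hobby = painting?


Count: 1

1


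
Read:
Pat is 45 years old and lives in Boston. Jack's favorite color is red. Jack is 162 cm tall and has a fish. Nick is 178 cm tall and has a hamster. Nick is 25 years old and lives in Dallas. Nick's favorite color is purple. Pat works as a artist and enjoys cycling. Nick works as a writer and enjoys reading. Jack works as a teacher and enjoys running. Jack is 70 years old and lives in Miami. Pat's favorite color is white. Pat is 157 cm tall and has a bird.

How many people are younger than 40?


Filter: 1

1


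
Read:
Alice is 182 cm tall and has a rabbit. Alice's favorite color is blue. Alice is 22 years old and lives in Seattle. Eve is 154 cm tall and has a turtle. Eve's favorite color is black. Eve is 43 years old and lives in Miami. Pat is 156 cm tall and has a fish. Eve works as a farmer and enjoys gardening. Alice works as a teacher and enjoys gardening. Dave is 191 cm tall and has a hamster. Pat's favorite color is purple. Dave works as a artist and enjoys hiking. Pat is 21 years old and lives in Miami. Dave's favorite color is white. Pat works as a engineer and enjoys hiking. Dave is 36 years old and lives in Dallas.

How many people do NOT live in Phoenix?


Not in Phoenix: 4

4


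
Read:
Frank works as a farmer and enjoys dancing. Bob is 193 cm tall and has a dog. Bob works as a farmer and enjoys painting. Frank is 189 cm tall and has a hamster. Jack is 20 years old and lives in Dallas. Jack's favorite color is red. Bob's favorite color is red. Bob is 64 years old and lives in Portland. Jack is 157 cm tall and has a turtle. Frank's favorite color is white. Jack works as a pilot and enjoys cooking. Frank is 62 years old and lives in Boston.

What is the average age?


Sum=146, n=3, avg=48.67

48.67


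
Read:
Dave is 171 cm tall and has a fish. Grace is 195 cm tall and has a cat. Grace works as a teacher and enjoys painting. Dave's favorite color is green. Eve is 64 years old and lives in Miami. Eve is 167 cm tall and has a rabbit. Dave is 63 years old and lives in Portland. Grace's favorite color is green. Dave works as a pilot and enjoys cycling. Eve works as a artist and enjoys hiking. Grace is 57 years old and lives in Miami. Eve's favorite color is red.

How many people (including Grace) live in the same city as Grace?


Grace lives in Miami. Count = 2

2


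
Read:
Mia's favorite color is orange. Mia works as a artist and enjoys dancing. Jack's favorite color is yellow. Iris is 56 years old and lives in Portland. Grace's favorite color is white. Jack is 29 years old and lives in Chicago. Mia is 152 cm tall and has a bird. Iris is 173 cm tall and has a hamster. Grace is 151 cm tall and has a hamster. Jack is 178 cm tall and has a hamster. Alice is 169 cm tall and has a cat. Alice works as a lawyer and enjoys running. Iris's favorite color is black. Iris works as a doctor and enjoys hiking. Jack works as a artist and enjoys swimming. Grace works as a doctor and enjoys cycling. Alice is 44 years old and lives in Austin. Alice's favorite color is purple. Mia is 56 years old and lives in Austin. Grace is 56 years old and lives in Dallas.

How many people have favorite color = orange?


Count: 1

1


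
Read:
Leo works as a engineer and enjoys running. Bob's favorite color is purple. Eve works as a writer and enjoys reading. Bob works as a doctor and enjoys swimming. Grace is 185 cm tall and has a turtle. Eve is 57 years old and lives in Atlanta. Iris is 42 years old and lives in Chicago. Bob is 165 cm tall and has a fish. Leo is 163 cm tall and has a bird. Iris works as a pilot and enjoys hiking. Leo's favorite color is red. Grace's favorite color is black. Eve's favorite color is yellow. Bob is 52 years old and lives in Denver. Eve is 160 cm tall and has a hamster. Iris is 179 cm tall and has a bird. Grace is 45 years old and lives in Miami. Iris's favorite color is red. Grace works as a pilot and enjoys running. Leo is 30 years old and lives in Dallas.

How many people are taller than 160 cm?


Taller than 160: 4

4


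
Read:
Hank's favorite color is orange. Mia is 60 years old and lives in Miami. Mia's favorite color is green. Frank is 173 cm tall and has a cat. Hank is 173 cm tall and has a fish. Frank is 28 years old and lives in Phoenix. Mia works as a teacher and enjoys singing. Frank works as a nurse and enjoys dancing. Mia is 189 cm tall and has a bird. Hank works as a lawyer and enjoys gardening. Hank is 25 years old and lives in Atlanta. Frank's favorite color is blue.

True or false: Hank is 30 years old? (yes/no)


Hank is actually 25. no

no


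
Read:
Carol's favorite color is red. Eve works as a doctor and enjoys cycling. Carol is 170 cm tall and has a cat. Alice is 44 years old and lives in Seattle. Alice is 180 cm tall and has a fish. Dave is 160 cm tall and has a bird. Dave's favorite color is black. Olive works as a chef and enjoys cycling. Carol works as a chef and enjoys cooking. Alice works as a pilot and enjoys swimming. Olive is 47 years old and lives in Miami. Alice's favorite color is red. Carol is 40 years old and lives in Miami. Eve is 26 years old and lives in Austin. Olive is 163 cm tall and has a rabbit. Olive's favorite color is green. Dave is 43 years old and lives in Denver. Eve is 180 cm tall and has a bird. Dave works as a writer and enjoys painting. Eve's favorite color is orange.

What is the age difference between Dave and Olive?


|43 - 47| = 4

4


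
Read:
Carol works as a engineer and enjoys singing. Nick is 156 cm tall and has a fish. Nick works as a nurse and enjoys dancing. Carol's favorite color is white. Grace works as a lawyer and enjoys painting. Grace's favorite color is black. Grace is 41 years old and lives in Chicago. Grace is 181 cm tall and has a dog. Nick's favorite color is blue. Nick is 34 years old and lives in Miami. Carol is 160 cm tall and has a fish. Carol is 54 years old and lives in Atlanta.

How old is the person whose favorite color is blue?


Person with favorite color=blue is Nick, age 34

34


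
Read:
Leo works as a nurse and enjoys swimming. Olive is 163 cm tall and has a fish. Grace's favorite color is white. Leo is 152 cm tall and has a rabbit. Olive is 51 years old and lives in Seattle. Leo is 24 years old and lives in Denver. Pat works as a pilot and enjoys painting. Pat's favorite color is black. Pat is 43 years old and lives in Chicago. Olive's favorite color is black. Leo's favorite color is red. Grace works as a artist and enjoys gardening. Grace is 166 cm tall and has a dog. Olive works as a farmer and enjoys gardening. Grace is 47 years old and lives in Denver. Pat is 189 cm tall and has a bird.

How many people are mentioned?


People: Olive, Grace, Leo, Pat. Count = 4

4


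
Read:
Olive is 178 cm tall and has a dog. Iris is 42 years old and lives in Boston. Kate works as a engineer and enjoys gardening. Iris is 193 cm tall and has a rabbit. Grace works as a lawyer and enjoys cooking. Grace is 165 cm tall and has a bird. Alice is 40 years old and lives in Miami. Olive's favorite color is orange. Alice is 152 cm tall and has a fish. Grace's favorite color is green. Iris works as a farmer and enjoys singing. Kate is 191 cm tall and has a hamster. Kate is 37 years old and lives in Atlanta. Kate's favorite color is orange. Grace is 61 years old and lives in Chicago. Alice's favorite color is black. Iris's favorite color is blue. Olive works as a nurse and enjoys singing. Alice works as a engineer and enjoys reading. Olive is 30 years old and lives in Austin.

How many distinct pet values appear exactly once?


Unique pet values: 5

5


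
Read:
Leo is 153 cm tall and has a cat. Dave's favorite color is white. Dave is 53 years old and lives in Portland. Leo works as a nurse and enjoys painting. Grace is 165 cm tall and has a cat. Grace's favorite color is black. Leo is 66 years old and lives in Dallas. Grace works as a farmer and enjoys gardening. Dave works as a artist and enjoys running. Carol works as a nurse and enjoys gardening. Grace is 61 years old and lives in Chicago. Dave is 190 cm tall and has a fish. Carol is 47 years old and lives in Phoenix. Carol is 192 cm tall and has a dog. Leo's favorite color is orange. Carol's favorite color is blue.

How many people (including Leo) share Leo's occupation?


Leo is a nurse. Count = 2

2


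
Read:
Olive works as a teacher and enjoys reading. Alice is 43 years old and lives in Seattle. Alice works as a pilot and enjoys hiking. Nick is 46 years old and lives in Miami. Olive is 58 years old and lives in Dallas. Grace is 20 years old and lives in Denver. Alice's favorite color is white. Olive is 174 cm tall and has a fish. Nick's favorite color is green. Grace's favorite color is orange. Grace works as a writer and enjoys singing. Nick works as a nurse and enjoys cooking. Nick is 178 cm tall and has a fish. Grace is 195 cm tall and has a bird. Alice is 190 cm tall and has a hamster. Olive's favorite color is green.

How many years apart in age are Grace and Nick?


20 vs 46, diff = 26

26


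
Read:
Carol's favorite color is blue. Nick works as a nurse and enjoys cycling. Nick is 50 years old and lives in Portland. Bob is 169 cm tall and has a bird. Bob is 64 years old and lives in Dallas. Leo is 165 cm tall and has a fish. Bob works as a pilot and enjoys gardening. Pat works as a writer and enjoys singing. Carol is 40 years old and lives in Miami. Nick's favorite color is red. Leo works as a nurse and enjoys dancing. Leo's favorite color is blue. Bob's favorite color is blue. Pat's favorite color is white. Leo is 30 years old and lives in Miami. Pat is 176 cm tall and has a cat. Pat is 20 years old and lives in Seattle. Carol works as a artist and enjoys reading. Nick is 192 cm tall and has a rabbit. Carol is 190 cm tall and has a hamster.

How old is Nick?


Nick is 50 years old

50


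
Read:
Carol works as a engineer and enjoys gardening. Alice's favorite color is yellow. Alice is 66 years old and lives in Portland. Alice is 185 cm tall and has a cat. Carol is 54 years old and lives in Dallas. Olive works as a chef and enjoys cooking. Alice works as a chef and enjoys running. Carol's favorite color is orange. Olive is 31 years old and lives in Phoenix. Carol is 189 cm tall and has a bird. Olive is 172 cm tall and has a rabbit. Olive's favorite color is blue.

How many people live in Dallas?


Count in Dallas: 1

1


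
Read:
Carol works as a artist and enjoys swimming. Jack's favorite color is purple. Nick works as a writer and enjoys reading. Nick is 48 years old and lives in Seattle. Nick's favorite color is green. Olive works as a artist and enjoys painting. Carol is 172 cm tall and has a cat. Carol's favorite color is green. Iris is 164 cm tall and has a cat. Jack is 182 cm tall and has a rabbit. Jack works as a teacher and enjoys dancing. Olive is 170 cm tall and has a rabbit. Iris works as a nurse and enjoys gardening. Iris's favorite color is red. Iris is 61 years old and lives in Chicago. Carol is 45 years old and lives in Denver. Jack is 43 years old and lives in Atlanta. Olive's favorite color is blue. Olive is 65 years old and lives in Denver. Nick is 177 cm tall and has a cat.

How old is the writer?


The writer is Nick, age 48

48


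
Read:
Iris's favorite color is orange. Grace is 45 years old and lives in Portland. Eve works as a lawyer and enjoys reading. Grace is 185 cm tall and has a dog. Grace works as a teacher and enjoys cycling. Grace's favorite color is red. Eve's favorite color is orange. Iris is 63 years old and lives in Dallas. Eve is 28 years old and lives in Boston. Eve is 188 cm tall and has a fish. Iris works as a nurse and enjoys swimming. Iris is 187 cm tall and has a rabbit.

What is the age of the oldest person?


Oldest: Iris at 63

63


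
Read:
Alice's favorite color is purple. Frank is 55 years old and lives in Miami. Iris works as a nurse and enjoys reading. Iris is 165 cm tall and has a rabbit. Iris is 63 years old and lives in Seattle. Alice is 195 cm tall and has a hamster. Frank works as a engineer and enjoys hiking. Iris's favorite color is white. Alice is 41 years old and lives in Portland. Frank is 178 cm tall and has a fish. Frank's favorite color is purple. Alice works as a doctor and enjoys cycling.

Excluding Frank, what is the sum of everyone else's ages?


Sum (excluding Frank): 104

104


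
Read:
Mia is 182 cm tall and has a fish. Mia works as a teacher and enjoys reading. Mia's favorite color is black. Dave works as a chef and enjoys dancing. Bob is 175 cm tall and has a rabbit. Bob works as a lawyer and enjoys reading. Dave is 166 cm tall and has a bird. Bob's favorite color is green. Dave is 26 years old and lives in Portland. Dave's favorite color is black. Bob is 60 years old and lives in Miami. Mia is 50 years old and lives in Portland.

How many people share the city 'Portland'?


Count: 2

2


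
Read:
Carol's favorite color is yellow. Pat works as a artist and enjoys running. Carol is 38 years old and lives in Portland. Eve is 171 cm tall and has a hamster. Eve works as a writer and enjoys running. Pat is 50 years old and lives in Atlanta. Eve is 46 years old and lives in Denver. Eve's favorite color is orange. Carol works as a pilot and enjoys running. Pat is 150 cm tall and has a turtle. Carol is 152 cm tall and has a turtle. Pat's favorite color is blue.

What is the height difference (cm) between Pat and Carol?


|150 - 152| = 2

2


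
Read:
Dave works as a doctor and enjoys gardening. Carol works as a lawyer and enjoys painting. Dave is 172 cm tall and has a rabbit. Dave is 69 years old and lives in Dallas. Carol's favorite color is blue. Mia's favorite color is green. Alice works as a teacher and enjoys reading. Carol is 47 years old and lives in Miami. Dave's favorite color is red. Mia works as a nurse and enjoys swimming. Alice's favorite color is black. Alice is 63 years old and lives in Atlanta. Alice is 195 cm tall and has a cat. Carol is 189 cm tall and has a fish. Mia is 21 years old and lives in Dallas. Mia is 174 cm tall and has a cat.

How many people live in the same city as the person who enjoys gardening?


Person with hobby gardening is Dave, city Dallas. Count = 2

2


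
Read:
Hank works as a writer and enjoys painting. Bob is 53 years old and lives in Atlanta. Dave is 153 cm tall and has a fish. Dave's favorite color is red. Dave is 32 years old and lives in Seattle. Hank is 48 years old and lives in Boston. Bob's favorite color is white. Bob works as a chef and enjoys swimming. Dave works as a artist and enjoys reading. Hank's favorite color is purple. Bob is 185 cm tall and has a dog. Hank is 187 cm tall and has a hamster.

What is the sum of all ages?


48+32+53 = 133

133


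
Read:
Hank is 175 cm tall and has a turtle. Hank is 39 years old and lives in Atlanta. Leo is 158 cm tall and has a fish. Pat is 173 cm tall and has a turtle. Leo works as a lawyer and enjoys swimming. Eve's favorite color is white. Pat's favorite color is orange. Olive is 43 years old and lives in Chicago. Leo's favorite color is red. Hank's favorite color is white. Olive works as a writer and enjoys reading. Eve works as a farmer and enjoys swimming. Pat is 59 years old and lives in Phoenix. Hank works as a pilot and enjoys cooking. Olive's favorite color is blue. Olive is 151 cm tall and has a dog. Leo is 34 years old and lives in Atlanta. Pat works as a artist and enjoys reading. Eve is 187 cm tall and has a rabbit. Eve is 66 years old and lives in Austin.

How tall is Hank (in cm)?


Hank is 175 cm tall

175


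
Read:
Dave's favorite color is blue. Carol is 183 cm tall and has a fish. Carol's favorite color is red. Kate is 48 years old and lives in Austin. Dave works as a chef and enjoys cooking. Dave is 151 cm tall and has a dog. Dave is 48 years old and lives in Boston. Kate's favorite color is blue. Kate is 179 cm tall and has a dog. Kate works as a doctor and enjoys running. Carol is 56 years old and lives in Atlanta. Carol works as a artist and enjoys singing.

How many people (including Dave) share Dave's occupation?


Dave is a chef. Count = 1

1


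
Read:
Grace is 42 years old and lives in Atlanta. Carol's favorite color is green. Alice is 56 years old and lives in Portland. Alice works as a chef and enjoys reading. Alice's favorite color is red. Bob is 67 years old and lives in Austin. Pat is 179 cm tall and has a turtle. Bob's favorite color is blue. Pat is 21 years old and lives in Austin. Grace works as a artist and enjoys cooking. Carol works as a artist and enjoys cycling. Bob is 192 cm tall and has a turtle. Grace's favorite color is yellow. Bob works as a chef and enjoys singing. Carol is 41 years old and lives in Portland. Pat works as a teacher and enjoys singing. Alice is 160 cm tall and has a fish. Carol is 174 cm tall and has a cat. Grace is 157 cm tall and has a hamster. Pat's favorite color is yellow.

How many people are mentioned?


People: Bob, Grace, Carol, Pat, Alice. Count = 5

5


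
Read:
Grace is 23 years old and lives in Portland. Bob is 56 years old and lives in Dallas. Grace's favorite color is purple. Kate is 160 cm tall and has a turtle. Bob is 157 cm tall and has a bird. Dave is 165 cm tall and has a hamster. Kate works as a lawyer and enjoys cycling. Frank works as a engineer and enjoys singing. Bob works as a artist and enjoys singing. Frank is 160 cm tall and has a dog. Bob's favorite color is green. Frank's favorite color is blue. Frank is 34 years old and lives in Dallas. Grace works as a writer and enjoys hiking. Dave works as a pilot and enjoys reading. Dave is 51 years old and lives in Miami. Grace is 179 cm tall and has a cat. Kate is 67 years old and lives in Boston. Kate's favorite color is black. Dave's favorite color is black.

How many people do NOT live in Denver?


Not in Denver: 5

5


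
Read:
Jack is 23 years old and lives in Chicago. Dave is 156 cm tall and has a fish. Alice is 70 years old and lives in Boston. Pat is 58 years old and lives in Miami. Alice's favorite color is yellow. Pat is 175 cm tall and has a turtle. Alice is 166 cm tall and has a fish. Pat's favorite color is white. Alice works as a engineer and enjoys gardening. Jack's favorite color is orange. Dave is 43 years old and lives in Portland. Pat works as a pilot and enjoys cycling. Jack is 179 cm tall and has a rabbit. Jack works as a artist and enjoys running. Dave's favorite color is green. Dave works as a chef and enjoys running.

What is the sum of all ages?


23+58+43+70 = 194

194


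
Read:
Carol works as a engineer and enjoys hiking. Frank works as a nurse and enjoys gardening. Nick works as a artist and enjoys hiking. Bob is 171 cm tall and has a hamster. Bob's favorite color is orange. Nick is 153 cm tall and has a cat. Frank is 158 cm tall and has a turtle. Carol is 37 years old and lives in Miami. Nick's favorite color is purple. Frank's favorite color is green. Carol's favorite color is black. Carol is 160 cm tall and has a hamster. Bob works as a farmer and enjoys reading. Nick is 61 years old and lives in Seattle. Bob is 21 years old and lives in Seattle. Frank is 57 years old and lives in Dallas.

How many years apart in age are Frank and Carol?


57 vs 37, diff = 20

20


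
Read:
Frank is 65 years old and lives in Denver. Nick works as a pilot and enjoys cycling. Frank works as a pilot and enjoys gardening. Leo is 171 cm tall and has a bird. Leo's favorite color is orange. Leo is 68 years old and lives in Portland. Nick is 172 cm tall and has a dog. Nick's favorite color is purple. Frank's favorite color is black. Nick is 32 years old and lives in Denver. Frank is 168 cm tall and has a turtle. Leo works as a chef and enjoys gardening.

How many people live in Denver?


Count in Denver: 2

2


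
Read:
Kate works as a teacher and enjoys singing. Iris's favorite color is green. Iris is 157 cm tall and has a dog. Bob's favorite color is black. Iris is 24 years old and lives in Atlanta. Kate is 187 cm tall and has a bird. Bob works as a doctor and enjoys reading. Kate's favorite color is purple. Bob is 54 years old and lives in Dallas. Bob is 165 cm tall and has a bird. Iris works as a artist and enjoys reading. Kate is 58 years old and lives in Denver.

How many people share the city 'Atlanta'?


Count: 1

1


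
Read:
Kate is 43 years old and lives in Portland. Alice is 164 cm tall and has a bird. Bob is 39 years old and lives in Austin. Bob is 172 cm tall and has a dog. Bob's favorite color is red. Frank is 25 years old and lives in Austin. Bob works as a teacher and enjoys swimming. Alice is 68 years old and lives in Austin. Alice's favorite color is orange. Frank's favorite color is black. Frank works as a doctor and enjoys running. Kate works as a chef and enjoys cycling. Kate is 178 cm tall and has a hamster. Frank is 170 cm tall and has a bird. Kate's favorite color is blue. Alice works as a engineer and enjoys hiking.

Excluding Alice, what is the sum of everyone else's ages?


Sum (excluding Alice): 107

107


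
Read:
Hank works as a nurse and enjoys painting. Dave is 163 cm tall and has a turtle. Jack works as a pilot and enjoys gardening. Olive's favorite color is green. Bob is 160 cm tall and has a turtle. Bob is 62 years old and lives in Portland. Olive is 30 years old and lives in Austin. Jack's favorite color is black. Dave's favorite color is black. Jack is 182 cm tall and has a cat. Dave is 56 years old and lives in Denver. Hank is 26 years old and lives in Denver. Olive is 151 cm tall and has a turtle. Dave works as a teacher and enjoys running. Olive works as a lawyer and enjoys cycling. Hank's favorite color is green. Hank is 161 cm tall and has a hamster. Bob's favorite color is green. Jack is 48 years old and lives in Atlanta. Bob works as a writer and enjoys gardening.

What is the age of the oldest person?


Oldest: Bob at 62

62


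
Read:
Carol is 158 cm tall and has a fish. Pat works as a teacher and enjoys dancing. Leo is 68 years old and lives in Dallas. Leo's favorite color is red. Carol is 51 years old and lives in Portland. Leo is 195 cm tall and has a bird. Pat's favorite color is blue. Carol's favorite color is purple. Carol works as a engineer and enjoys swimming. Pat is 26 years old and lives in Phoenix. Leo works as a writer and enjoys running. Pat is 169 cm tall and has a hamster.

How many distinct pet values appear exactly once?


Unique pet values: 3

3


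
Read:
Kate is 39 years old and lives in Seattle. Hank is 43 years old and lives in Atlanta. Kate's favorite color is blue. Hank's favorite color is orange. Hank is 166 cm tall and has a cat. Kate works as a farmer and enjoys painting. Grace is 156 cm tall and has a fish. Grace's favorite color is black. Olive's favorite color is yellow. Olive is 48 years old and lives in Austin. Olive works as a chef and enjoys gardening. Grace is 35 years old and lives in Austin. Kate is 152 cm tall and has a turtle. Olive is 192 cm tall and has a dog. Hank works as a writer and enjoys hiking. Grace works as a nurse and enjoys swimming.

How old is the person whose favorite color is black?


Person with favorite color=black is Grace, age 35

35


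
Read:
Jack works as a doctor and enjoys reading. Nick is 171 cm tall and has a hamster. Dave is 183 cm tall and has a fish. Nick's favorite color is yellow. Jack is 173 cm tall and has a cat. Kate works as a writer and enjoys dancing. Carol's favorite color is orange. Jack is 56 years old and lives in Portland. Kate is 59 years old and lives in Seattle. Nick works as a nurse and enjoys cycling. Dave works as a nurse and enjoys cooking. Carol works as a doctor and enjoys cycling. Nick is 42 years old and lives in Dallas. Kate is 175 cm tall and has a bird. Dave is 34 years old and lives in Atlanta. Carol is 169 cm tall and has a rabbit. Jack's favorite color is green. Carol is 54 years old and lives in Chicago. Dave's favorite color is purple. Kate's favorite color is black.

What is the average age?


Sum=245, n=5, avg=49

49


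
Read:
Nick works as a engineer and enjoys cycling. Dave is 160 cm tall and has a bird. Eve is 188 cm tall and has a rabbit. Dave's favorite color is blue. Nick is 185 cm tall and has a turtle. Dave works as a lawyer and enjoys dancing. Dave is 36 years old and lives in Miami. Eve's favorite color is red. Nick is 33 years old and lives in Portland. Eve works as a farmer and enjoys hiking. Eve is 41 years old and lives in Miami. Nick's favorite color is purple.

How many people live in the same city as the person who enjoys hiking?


Person with hobby hiking is Eve, city Miami. Count = 2

2


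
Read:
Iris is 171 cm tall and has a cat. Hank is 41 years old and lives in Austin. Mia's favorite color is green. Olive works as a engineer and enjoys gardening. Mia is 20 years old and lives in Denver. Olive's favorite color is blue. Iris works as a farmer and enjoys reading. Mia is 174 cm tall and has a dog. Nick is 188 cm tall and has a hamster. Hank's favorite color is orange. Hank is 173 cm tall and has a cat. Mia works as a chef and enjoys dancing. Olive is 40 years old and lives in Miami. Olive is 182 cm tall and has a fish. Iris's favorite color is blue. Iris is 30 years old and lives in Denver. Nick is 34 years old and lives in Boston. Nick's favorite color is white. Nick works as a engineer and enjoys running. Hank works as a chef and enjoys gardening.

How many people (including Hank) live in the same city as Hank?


Hank lives in Austin. Count = 1

1


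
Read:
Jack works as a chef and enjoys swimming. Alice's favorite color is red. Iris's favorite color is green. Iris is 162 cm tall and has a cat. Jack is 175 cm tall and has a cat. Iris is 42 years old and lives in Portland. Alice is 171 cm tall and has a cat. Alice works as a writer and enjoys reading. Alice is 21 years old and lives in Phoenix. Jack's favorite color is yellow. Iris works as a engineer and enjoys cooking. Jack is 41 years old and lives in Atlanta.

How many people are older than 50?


Filter: 0

0


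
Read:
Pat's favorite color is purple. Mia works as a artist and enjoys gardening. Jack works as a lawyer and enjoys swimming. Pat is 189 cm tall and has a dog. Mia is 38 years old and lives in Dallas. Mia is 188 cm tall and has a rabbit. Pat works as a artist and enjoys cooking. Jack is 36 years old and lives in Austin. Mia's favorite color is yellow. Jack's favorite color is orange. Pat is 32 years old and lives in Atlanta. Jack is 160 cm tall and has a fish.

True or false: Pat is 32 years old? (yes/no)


Pat is actually 32. yes

yes


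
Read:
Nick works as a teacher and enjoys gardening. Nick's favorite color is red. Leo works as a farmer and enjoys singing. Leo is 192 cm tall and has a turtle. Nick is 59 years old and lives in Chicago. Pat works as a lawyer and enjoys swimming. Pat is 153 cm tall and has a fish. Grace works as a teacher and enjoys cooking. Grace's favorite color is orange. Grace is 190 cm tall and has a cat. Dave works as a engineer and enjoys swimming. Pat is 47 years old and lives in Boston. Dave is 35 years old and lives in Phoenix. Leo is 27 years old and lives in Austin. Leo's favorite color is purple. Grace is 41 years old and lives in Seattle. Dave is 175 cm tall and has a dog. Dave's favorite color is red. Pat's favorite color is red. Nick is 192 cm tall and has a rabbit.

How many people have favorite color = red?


Count: 3

3


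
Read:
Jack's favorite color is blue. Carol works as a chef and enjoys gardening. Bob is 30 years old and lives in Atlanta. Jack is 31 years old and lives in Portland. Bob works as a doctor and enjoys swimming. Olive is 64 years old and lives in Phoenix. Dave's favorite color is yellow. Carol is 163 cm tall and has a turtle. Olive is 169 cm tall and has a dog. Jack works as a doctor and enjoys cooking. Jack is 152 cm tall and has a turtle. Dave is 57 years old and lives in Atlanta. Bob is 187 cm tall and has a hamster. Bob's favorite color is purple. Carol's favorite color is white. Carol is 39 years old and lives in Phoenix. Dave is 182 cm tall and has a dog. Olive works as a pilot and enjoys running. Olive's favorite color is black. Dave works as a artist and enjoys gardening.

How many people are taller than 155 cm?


Taller than 155: 4

4


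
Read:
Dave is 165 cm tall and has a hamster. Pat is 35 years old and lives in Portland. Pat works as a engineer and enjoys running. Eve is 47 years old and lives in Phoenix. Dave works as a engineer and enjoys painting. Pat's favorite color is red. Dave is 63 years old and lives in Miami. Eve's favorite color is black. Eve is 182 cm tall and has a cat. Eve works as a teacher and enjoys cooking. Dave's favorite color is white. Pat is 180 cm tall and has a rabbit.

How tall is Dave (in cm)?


Dave is 165 cm tall

165


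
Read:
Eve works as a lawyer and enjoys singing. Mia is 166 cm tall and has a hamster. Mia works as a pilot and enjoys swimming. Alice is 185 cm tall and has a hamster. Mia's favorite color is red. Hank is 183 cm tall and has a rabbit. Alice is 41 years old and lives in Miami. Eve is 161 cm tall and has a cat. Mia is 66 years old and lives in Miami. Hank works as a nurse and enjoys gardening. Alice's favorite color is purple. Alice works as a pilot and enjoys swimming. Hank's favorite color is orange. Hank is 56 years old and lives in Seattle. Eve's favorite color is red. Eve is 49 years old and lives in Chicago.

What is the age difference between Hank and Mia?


|56 - 66| = 10

10
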